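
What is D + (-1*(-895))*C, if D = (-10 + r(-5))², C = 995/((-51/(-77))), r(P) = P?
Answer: 68581900/51 ≈ 1.3447e+6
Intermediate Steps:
C = 76615/51 (C = 995/((-51*(-1/77))) = 995/(51/77) = 995*(77/51) = 76615/51 ≈ 1502.3)
D = 225 (D = (-10 - 5)² = (-15)² = 225)
D + (-1*(-895))*C = 225 - 1*(-895)*(76615/51) = 225 + 895*(76615/51) = 225 + 68570425/51 = 68581900/51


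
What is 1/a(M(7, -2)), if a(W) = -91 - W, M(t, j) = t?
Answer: -1/98 ≈ -0.010204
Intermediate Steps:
1/a(M(7, -2)) = 1/(-91 - 1*7) = 1/(-91 - 7) = 1/(-98) = -1/98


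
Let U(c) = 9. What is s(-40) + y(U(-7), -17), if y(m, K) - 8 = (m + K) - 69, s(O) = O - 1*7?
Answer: -116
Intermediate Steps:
s(O) = -7 + O (s(O) = O - 7 = -7 + O)
y(m, K) = -61 + K + m (y(m, K) = 8 + ((m + K) - 69) = 8 + ((K + m) - 69) = 8 + (-69 + K + m) = -61 + K + m)
s(-40) + y(U(-7), -17) = (-7 - 40) + (-61 - 17 + 9) = -47 - 69 = -116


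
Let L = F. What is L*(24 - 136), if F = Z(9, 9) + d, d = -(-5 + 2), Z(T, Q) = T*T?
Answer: -9408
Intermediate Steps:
Z(T, Q) = T²
d = 3 (d = -1*(-3) = 3)
F = 84 (F = 9² + 3 = 81 + 3 = 84)
L = 84
L*(24 - 136) = 84*(24 - 136) = 84*(-112) = -9408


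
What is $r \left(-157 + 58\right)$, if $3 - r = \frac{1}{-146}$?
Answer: $- \frac{43461}{146} \approx -297.68$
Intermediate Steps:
$r = \frac{439}{146}$ ($r = 3 - \frac{1}{-146} = 3 - - \frac{1}{146} = 3 + \frac{1}{146} = \frac{439}{146} \approx 3.0069$)
$r \left(-157 + 58\right) = \frac{439 \left(-157 + 58\right)}{146} = \frac{439}{146} \left(-99\right) = - \frac{43461}{146}$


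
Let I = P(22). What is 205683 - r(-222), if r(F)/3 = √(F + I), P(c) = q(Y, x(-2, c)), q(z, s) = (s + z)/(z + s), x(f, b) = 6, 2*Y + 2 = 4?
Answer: 205683 - 3*I*√221 ≈ 2.0568e+5 - 44.598*I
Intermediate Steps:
Y = 1 (Y = -1 + (½)*4 = -1 + 2 = 1)
q(z, s) = 1 (q(z, s) = (s + z)/(s + z) = 1)
P(c) = 1
I = 1
r(F) = 3*√(1 + F) (r(F) = 3*√(F + 1) = 3*√(1 + F))
205683 - r(-222) = 205683 - 3*√(1 - 222) = 205683 - 3*√(-221) = 205683 - 3*I*√221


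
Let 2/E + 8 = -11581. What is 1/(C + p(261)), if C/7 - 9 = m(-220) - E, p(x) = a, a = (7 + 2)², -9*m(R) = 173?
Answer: 34767/328397 ≈ 0.10587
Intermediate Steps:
E = -2/11589 (E = 2/(-8 - 11581) = 2/(-11589) = 2*(-1/11589) = -2/11589 ≈ -0.00017258)
m(R) = -173/9 (m(R) = -⅑*173 = -173/9)
a = 81 (a = 9² = 81)
p(x) = 81
C = -2487730/34767 (C = 63 + 7*(-173/9 - 1*(-2/11589)) = 63 + 7*(-173/9 + 2/11589) = 63 + 7*(-668293/34767) = 63 - 4678051/34767 = -2487730/34767 ≈ -71.554)
1/(C + p(261)) = 1/(-2487730/34767 + 81) = 1/(328397/34767) = 34767/328397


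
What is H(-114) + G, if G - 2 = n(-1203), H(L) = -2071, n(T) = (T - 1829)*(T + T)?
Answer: 7292923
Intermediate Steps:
n(T) = 2*T*(-1829 + T) (n(T) = (-1829 + T)*(2*T) = 2*T*(-1829 + T))
G = 7294994 (G = 2 + 2*(-1203)*(-1829 - 1203) = 2 + 2*(-1203)*(-3032) = 2 + 7294992 = 7294994)
H(-114) + G = -2071 + 7294994 = 7292923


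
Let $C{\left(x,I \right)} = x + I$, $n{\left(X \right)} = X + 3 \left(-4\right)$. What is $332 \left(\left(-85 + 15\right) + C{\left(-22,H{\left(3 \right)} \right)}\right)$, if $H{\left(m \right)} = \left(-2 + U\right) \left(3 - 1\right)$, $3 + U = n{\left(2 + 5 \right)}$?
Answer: $-37184$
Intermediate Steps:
$n{\left(X \right)} = -12 + X$ ($n{\left(X \right)} = X - 12 = -12 + X$)
$U = -8$ ($U = -3 + \left(-12 + \left(2 + 5\right)\right) = -3 + \left(-12 + 7\right) = -3 - 5 = -8$)
$H{\left(m \right)} = -20$ ($H{\left(m \right)} = \left(-2 - 8\right) \left(3 - 1\right) = \left(-10\right) 2 = -20$)
$C{\left(x,I \right)} = I + x$
$332 \left(\left(-85 + 15\right) + C{\left(-22,H{\left(3 \right)} \right)}\right) = 332 \left(\left(-85 + 15\right) - 42\right) = 332 \left(-70 - 42\right) = 332 \left(-112\right) = -37184$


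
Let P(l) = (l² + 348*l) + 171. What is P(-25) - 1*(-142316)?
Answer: 134412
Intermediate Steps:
P(l) = 171 + l² + 348*l
P(-25) - 1*(-142316) = (171 + (-25)² + 348*(-25)) - 1*(-142316) = (171 + 625 - 8700) + 142316 = -7904 + 142316 = 134412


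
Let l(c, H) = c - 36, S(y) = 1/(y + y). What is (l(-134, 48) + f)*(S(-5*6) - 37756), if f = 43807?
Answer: -98853557957/60 ≈ -1.6476e+9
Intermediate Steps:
S(y) = 1/(2*y)
l(c, H) = -36 + c
(l(-134, 48) + f)*(S(-5*6) - 37756) = ((-36 - 134) + 43807)*(1/(2*((-5*6))) - 37756) = (-170 + 43807)*((½)/(-30) - 37756) = 43637*((½)*(-1/30) - 37756) = 43637*(-1/60 - 37756) = 43637*(-2265361/60) = -98853557957/60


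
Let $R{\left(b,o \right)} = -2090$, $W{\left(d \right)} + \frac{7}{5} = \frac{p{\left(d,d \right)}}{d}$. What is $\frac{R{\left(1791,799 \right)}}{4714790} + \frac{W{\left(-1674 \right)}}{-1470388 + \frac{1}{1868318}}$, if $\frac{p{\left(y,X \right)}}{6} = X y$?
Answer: $\frac{41372818995611859}{6476123255106847285} \approx 0.0063885$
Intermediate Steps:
$p{\left(y,X \right)} = 6 X y$
$W{\left(d \right)} = - \frac{7}{5} + 6 d$ ($W{\left(d \right)} = - \frac{7}{5} + \frac{6 d d}{d} = - \frac{7}{5} + \frac{6 d^{2}}{d} = - \frac{7}{5} + 6 d$)
$\frac{R{\left(1791,799 \right)}}{4714790} + \frac{W{\left(-1674 \right)}}{-1470388 + \frac{1}{1868318}} = - \frac{2090}{4714790} + \frac{- \frac{7}{5} + 6 \left(-1674\right)}{-1470388 + \frac{1}{1868318}} = \left(-2090\right) \frac{1}{4714790} + \frac{- \frac{7}{5} - 10044}{-1470388 + \frac{1}{1868318}} = - \frac{209}{471479} - \frac{50227}{5 \left(- \frac{2747152367383}{1868318}\right)} = - \frac{209}{471479} - - \frac{93840008186}{13735761836915} = - \frac{209}{471479} + \frac{93840008186}{13735761836915} = \frac{41372818995611859}{6476123255106847285}$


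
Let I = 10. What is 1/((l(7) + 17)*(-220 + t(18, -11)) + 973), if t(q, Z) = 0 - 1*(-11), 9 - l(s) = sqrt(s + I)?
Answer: -4461/19157944 - 209*sqrt(17)/19157944 ≈ -0.00027783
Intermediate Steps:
l(s) = 9 - sqrt(10 + s) (l(s) = 9 - sqrt(s + 10) = 9 - sqrt(10 + s))
t(q, Z) = 11 (t(q, Z) = 0 + 11 = 11)
1/((l(7) + 17)*(-220 + t(18, -11)) + 973) = 1/(((9 - sqrt(10 + 7)) + 17)*(-220 + 11) + 973) = 1/(((9 - sqrt(17)) + 17)*(-209) + 973) = 1/((26 - sqrt(17))*(-209) + 973) = 1/((-5434 + 209*sqrt(17)) + 973) = 1/(-4461 + 209*sqrt(17))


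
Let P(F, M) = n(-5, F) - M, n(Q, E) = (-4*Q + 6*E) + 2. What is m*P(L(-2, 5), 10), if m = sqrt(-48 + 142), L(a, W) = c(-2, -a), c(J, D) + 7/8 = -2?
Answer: -21*sqrt(94)/4 ≈ -50.901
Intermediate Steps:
c(J, D) = -23/8 (c(J, D) = -7/8 - 2 = -23/8)
L(a, W) = -23/8
n(Q, E) = 2 - 4*Q + 6*E
P(F, M) = 22 - M + 6*F (P(F, M) = (2 - 4*(-5) + 6*F) - M = (2 + 20 + 6*F) - M = (22 + 6*F) - M = 22 - M + 6*F)
m = sqrt(94) ≈ 9.6954
m*P(L(-2, 5), 10) = sqrt(94)*(22 - 1*10 + 6*(-23/8)) = sqrt(94)*(22 - 10 - 69/4) = sqrt(94)*(-21/4) = -21*sqrt(94)/4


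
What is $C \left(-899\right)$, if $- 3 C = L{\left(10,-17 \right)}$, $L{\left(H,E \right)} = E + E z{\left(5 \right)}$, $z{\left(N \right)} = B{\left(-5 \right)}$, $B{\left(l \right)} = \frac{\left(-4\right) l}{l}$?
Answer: $15283$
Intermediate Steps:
$B{\left(l \right)} = -4$
$z{\left(N \right)} = -4$
$L{\left(H,E \right)} = - 3 E$ ($L{\left(H,E \right)} = E + E \left(-4\right) = E - 4 E = - 3 E$)
$C = -17$ ($C = - \frac{\left(-3\right) \left(-17\right)}{3} = \left(- \frac{1}{3}\right) 51 = -17$)
$C \left(-899\right) = \left(-17\right) \left(-899\right) = 15283$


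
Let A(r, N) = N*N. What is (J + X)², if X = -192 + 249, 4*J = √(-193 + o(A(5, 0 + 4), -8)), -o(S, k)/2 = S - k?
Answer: (228 + I*√241)²/16 ≈ 3233.9 + 442.44*I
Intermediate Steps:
A(r, N) = N²
o(S, k) = -2*S + 2*k (o(S, k) = -2*(S - k) = -2*S + 2*k)
J = I*√241/4 (J = √(-193 + (-2*(0 + 4)² + 2*(-8)))/4 = √(-193 + (-2*4² - 16))/4 = √(-193 + (-2*16 - 16))/4 = √(-193 + (-32 - 16))/4 = √(-193 - 48)/4 = √(-241)/4 = (I*√241)/4 = I*√241/4 ≈ 3.881*I)
X = 57
(J + X)² = (I*√241/4 + 57)² = (57 + I*√241/4)²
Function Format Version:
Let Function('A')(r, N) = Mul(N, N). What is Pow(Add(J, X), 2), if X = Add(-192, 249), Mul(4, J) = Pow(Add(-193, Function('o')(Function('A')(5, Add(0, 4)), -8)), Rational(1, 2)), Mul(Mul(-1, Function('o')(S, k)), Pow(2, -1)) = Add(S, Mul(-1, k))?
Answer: Mul(Rational(1, 16), Pow(Add(228, Mul(I, Pow(241, Rational(1, 2)))), 2)) ≈ Add(3233.9, Mul(442.44, I))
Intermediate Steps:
Function('A')(r, N) = Pow(N, 2)
Function('o')(S, k) = Add(Mul(-2, S), Mul(2, k)) (Function('o')(S, k) = Mul(-2, Add(S, Mul(-1, k))) = Add(Mul(-2, S), Mul(2, k)))
J = Mul(Rational(1, 4), I, Pow(241, Rational(1, 2))) (J = Mul(Rational(1, 4), Pow(Add(-193, Add(Mul(-2, Pow(Add(0, 4), 2)), Mul(2, -8))), Rational(1, 2))) = Mul(Rational(1, 4), Pow(Add(-193, Add(Mul(-2, Pow(4, 2)), -16)), Rational(1, 2))) = Mul(Rational(1, 4), Pow(Add(-193, Add(Mul(-2, 16), -16)), Rational(1, 2))) = Mul(Rational(1, 4), Pow(Add(-193, Add(-32, -16)), Rational(1, 2))) = Mul(Rational(1, 4), Pow(Add(-193, -48), Rational(1, 2))) = Mul(Rational(1, 4), Pow(-241, Rational(1, 2))) = Mul(Rational(1, 4), Mul(I, Pow(241, Rational(1, 2)))) = Mul(Rational(1, 4), I, Pow(241, Rational(1, 2))) ≈ Mul(3.8810, I))
X = 57
Pow(Add(J, X), 2) = Pow(Add(Mul(Rational(1, 4), I, Pow(241, Rational(1, 2))), 57), 2) = Pow(Add(57, Mul(Rational(1, 4), I, Pow(241, Rational(1, 2)))), 2)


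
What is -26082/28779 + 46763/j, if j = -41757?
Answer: -811632817/400574901 ≈ -2.0262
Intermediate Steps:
-26082/28779 + 46763/j = -26082/28779 + 46763/(-41757) = -26082*1/28779 + 46763*(-1/41757) = -8694/9593 - 46763/41757 = -811632817/400574901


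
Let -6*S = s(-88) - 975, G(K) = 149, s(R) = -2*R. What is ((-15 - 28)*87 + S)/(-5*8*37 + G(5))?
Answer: 21647/7986 ≈ 2.7106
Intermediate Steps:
S = 799/6 (S = -(-2*(-88) - 975)/6 = -(176 - 975)/6 = -⅙*(-799) = 799/6 ≈ 133.17)
((-15 - 28)*87 + S)/(-5*8*37 + G(5)) = ((-15 - 28)*87 + 799/6)/(-5*8*37 + 149) = (-43*87 + 799/6)/(-40*37 + 149) = (-3741 + 799/6)/(-1480 + 149) = -21647/6/(-1331) = -21647/6*(-1/1331) = 21647/7986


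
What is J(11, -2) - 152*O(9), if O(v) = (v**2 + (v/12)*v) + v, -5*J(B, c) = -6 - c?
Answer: -73526/5 ≈ -14705.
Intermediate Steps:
J(B, c) = 6/5 + c/5 (J(B, c) = -(-6 - c)/5 = 6/5 + c/5)
O(v) = v + 13*v**2/12 (O(v) = (v**2 + (v*(1/12))*v) + v = (v**2 + (v/12)*v) + v = (v**2 + v**2/12) + v = 13*v**2/12 + v = v + 13*v**2/12)
J(11, -2) - 152*O(9) = (6/5 + (1/5)*(-2)) - 38*9*(12 + 13*9)/3 = (6/5 - 2/5) - 38*9*(12 + 117)/3 = 4/5 - 38*9*129/3 = 4/5 - 152*387/4 = 4/5 - 14706 = -73526/5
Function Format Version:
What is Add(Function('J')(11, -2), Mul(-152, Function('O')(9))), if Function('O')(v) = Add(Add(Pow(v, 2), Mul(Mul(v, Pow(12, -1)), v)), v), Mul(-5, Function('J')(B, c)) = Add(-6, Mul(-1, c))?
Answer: Rational(-73526, 5) ≈ -14705.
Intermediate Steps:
Function('J')(B, c) = Add(Rational(6, 5), Mul(Rational(1, 5), c)) (Function('J')(B, c) = Mul(Rational(-1, 5), Add(-6, Mul(-1, c))) = Add(Rational(6, 5), Mul(Rational(1, 5), c)))
Function('O')(v) = Add(v, Mul(Rational(13, 12), Pow(v, 2))) (Function('O')(v) = Add(Add(Pow(v, 2), Mul(Mul(v, Rational(1, 12)), v)), v) = Add(Add(Pow(v, 2), Mul(Mul(Rational(1, 12), v), v)), v) = Add(Add(Pow(v, 2), Mul(Rational(1, 12), Pow(v, 2))), v) = Add(Mul(Rational(13, 12), Pow(v, 2)), v) = Add(v, Mul(Rational(13, 12), Pow(v, 2))))
Add(Function('J')(11, -2), Mul(-152, Function('O')(9))) = Add(Add(Rational(6, 5), Mul(Rational(1, 5), -2)), Mul(-152, Mul(Rational(1, 12), 9, Add(12, Mul(13, 9))))) = Add(Add(Rational(6, 5), Rational(-2, 5)), Mul(-152, Mul(Rational(1, 12), 9, Add(12, 117)))) = Add(Rational(4, 5), Mul(-152, Mul(Rational(1, 12), 9, 129))) = Add(Rational(4, 5), Mul(-152, Rational(387, 4))) = Add(Rational(4, 5), -14706) = Rational(-73526, 5)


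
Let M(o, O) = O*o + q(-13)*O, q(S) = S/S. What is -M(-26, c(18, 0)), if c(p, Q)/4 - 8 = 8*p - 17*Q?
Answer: 15200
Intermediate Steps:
q(S) = 1
c(p, Q) = 32 - 68*Q + 32*p (c(p, Q) = 32 + 4*(8*p - 17*Q) = 32 + 4*(-17*Q + 8*p) = 32 + (-68*Q + 32*p) = 32 - 68*Q + 32*p)
M(o, O) = O + O*o (M(o, O) = O*o + 1*O = O*o + O = O + O*o)
-M(-26, c(18, 0)) = -(32 - 68*0 + 32*18)*(1 - 26) = -(32 + 0 + 576)*(-25) = -608*(-25) = -1*(-15200) = 15200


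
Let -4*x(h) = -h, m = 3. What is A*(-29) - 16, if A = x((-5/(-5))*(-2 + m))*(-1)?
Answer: -35/4 ≈ -8.7500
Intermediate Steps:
x(h) = h/4 (x(h) = -(-1)*h/4 = h/4)
A = -¼ (A = (((-5/(-5))*(-2 + 3))/4)*(-1) = ((-5*(-⅕)*1)/4)*(-1) = ((1*1)/4)*(-1) = ((¼)*1)*(-1) = (¼)*(-1) = -¼ ≈ -0.25000)
A*(-29) - 16 = -¼*(-29) - 16 = 29/4 - 16 = -35/4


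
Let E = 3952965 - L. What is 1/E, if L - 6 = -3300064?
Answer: 1/7253023 ≈ 1.3787e-7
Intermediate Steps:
L = -3300058 (L = 6 - 3300064 = -3300058)
E = 7253023 (E = 3952965 - 1*(-3300058) = 3952965 + 3300058 = 7253023)
1/E = 1/7253023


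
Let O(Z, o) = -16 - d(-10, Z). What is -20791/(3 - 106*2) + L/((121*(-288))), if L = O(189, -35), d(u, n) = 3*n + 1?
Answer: 8234623/82764 ≈ 99.495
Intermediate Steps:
d(u, n) = 1 + 3*n
O(Z, o) = -17 - 3*Z (O(Z, o) = -16 - (1 + 3*Z) = -16 + (-1 - 3*Z) = -17 - 3*Z)
L = -584 (L = -17 - 3*189 = -17 - 567 = -584)
-20791/(3 - 106*2) + L/((121*(-288))) = -20791/(3 - 106*2) - 584/(121*(-288)) = -20791/(3 - 212) - 584/(-34848) = -20791/(-209) - 584*(-1/34848) = -20791*(-1/209) + 73/4356 = 20791/209 + 73/4356 = 8234623/82764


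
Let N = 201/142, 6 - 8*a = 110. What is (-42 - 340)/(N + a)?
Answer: 54244/1645 ≈ 32.975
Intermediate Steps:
a = -13 (a = 3/4 - 1/8*110 = 3/4 - 55/4 = -13)
N = 201/142 (N = 201*(1/142) = 201/142 ≈ 1.4155)
(-42 - 340)/(N + a) = (-42 - 340)/(201/142 - 13) = -382/(-1645/142) = -382*(-142/1645) = 54244/1645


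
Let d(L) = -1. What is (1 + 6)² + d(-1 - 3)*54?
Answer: -5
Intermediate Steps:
(1 + 6)² + d(-1 - 3)*54 = (1 + 6)² - 1*54 = 7² - 54 = 49 - 54 = -5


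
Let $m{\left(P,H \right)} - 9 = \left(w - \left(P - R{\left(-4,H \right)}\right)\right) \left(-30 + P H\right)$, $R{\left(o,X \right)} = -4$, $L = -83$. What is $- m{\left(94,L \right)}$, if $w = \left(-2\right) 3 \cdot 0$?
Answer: $-767545$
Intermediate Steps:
$w = 0$ ($w = \left(-6\right) 0 = 0$)
$m{\left(P,H \right)} = 9 + \left(-30 + H P\right) \left(-4 - P\right)$ ($m{\left(P,H \right)} = 9 + \left(0 - \left(4 + P\right)\right) \left(-30 + P H\right) = 9 + \left(-4 - P\right) \left(-30 + H P\right) = 9 + \left(-30 + H P\right) \left(-4 - P\right)$)
$- m{\left(94,L \right)} = - (129 + 30 \cdot 94 - - 83 \cdot 94^{2} - \left(-332\right) 94) = - (129 + 2820 - \left(-83\right) 8836 + 31208) = - (129 + 2820 + 733388 + 31208) = \left(-1\right) 767545 = -767545$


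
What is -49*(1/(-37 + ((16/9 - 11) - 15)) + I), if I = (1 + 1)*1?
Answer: -53557/551 ≈ -97.200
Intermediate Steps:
I = 2 (I = 2*1 = 2)
-49*(1/(-37 + ((16/9 - 11) - 15)) + I) = -49*(1/(-37 + ((16/9 - 11) - 15)) + 2) = -49*(1/(-37 + (-83/9 - 15)) + 2) = -49*(1/(-37 - 218/9) + 2) = -49*(1/(-551/9) + 2) = -49*(-9/551 + 2) = -49*1093/551 = -53557/551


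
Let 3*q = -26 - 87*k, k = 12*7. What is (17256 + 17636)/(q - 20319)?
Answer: -104676/68291 ≈ -1.5328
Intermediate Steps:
k = 84
q = -7334/3 (q = (-26 - 87*84)/3 = (-26 - 7308)/3 = (⅓)*(-7334) = -7334/3 ≈ -2444.7)
(17256 + 17636)/(q - 20319) = (17256 + 17636)/(-7334/3 - 20319) = 34892/(-68291/3) = 34892*(-3/68291) = -104676/68291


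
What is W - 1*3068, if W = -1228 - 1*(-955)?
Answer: -3341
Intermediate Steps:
W = -273 (W = -1228 + 955 = -273)
W - 1*3068 = -273 - 1*3068 = -273 - 3068 = -3341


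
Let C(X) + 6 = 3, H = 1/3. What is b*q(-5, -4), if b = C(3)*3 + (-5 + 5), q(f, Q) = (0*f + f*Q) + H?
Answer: -183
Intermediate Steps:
H = ⅓ ≈ 0.33333
C(X) = -3 (C(X) = -6 + 3 = -3)
q(f, Q) = ⅓ + Q*f (q(f, Q) = (0*f + f*Q) + ⅓ = (0 + Q*f) + ⅓ = Q*f + ⅓ = ⅓ + Q*f)
b = -9 (b = -3*3 + (-5 + 5) = -9 + 0 = -9)
b*q(-5, -4) = -9*(⅓ - 4*(-5)) = -9*(⅓ + 20) = -9*61/3 = -183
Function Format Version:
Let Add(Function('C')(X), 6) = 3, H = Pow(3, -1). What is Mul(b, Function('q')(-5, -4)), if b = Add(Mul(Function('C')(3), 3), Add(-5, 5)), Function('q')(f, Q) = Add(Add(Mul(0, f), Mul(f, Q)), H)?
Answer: -183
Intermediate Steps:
H = Rational(1, 3) ≈ 0.33333
Function('C')(X) = -3 (Function('C')(X) = Add(-6, 3) = -3)
Function('q')(f, Q) = Add(Rational(1, 3), Mul(Q, f)) (Function('q')(f, Q) = Add(Add(Mul(0, f), Mul(f, Q)), Rational(1, 3)) = Add(Add(0, Mul(Q, f)), Rational(1, 3)) = Add(Mul(Q, f), Rational(1, 3)) = Add(Rational(1, 3), Mul(Q, f)))
b = -9 (b = Add(Mul(-3, 3), Add(-5, 5)) = Add(-9, 0) = -9)
Mul(b, Function('q')(-5, -4)) = Mul(-9, Add(Rational(1, 3), Mul(-4, -5))) = Mul(-9, Add(Rational(1, 3), 20)) = Mul(-9, Rational(61, 3)) = -183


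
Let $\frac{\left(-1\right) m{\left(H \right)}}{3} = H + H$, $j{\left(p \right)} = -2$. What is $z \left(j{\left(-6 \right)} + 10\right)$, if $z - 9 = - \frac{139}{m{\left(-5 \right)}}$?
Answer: $\frac{524}{15} \approx 34.933$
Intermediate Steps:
$m{\left(H \right)} = - 6 H$ ($m{\left(H \right)} = - 3 \left(H + H\right) = - 3 \cdot 2 H = - 6 H$)
$z = \frac{131}{30}$ ($z = 9 - \frac{139}{\left(-6\right) \left(-5\right)} = 9 - \frac{139}{30} = \frac{131}{30} \approx 4.3667$)
$z \left(j{\left(-6 \right)} + 10\right) = \frac{131 \left(-2 + 10\right)}{30} = \frac{131}{30} \cdot 8 = \frac{524}{15}$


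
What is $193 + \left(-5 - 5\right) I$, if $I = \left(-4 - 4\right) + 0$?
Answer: $273$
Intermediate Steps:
$I = -8$ ($I = -8 + 0 = -8$)
$193 + \left(-5 - 5\right) I = 193 + \left(-5 - 5\right) \left(-8\right) = 193 - -80 = 193 + 80 = 273$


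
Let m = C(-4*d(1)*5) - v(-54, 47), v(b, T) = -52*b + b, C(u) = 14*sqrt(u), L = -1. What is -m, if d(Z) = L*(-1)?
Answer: 2754 - 28*I*sqrt(5) ≈ 2754.0 - 62.61*I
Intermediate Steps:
d(Z) = 1 (d(Z) = -1*(-1) = 1)
v(b, T) = -51*b
m = -2754 + 28*I*sqrt(5) (m = 14*sqrt(-4*1*5) - (-51)*(-54) = 14*sqrt(-4*5) - 1*2754 = 14*sqrt(-20) - 2754 = 14*(2*I*sqrt(5)) - 2754 = 28*I*sqrt(5) - 2754 = -2754 + 28*I*sqrt(5) ≈ -2754.0 + 62.61*I)
-m = -(-2754 + 28*I*sqrt(5)) = 2754 - 28*I*sqrt(5)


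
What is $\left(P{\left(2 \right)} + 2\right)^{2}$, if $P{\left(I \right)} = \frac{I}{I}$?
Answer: $9$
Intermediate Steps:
$P{\left(I \right)} = 1$
$\left(P{\left(2 \right)} + 2\right)^{2} = \left(1 + 2\right)^{2} = 3^{2} = 9$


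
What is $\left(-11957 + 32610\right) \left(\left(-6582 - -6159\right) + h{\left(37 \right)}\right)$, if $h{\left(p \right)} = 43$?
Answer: $-7848140$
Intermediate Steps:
$\left(-11957 + 32610\right) \left(\left(-6582 - -6159\right) + h{\left(37 \right)}\right) = \left(-11957 + 32610\right) \left(\left(-6582 - -6159\right) + 43\right) = 20653 \left(\left(-6582 + 6159\right) + 43\right) = 20653 \left(-423 + 43\right) = 20653 \left(-380\right) = -7848140$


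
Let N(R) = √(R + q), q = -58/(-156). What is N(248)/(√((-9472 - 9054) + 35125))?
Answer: √2786961034/431574 ≈ 0.12232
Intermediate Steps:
q = 29/78 (q = -58*(-1/156) = 29/78 ≈ 0.37179)
N(R) = √(29/78 + R) (N(R) = √(R + 29/78) = √(29/78 + R))
N(248)/(√((-9472 - 9054) + 35125)) = (√(2262 + 6084*248)/78)/(√((-9472 - 9054) + 35125)) = (√(2262 + 1508832)/78)/(√(-18526 + 35125)) = (√1511094/78)/(√16599) = (√1511094/78)*(√16599/16599) = √2786961034/431574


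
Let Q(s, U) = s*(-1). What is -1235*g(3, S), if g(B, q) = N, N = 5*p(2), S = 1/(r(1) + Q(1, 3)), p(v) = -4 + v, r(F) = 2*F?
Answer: 12350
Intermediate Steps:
Q(s, U) = -s
S = 1 (S = 1/(2*1 - 1*1) = 1/(2 - 1) = 1/1 = 1)
N = -10 (N = 5*(-4 + 2) = 5*(-2) = -10)
g(B, q) = -10
-1235*g(3, S) = -1235*(-10) = 12350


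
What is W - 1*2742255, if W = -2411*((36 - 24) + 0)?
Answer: -2771187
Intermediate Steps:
W = -28932 (W = -2411*(12 + 0) = -2411*12 = -28932)
W - 1*2742255 = -28932 - 1*2742255 = -28932 - 2742255 = -2771187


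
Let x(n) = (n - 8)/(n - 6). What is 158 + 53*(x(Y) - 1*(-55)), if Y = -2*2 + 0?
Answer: 15683/5 ≈ 3136.6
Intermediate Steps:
Y = -4 (Y = -4 + 0 = -4)
x(n) = (-8 + n)/(-6 + n)
158 + 53*(x(Y) - 1*(-55)) = 158 + 53*((-8 - 4)/(-6 - 4) - 1*(-55)) = 158 + 53*(-12/(-10) + 55) = 158 + 53*(-⅒*(-12) + 55) = 158 + 53*(6/5 + 55) = 158 + 53*(281/5) = 158 + 14893/5 = 15683/5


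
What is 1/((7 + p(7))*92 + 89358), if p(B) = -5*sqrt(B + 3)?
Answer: 45001/4049122002 + 115*sqrt(10)/2024561001 ≈ 1.1293e-5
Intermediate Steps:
p(B) = -5*sqrt(3 + B)
1/((7 + p(7))*92 + 89358) = 1/((7 - 5*sqrt(3 + 7))*92 + 89358) = 1/((7 - 5*sqrt(10))*92 + 89358) = 1/((644 - 460*sqrt(10)) + 89358) = 1/(90002 - 460*sqrt(10))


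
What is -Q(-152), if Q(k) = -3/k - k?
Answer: -23107/152 ≈ -152.02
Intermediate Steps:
Q(k) = -k - 3/k
-Q(-152) = -(-1*(-152) - 3/(-152)) = -(152 - 3*(-1/152)) = -(152 + 3/152) = -1*23107/152 = -23107/152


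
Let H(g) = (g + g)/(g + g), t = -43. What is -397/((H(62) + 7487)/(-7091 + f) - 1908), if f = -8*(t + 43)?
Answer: 2815127/13537116 ≈ 0.20796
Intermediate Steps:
H(g) = 1 (H(g) = (2*g)/((2*g)) = (2*g)*(1/(2*g)) = 1)
f = 0 (f = -8*(-43 + 43) = -8*0 = 0)
-397/((H(62) + 7487)/(-7091 + f) - 1908) = -397/((1 + 7487)/(-7091 + 0) - 1908) = -397/(7488/(-7091) - 1908) = -397/(7488*(-1/7091) - 1908) = -397/(-7488/7091 - 1908) = -397/(-13537116/7091) = -7091/13537116*(-397) = 2815127/13537116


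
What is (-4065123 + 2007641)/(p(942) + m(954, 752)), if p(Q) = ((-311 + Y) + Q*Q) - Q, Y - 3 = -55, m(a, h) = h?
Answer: -2057482/886811 ≈ -2.3201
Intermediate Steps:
Y = -52 (Y = 3 - 55 = -52)
p(Q) = -363 + Q² - Q (p(Q) = ((-311 - 52) + Q*Q) - Q = (-363 + Q²) - Q = -363 + Q² - Q)
(-4065123 + 2007641)/(p(942) + m(954, 752)) = (-4065123 + 2007641)/((-363 + 942² - 1*942) + 752) = -2057482/((-363 + 887364 - 942) + 752) = -2057482/(886059 + 752) = -2057482/886811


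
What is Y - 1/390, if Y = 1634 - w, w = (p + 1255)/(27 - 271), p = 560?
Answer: 78099523/47580 ≈ 1641.4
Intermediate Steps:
w = -1815/244 (w = (560 + 1255)/(27 - 271) = 1815/(-244) = 1815*(-1/244) = -1815/244 ≈ -7.4385)
Y = 400511/244 (Y = 1634 - 1*(-1815/244) = 1634 + 1815/244 = 400511/244 ≈ 1641.4)
Y - 1/390 = 400511/244 - 1/390 = 78099523/47580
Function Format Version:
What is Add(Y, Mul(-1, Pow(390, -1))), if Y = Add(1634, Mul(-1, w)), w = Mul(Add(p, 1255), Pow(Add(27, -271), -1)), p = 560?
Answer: Rational(78099523, 47580) ≈ 1641.4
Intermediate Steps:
w = Rational(-1815, 244) (w = Mul(Add(560, 1255), Pow(Add(27, -271), -1)) = Mul(1815, Pow(-244, -1)) = Mul(1815, Rational(-1, 244)) = Rational(-1815, 244) ≈ -7.4385)
Y = Rational(400511, 244) (Y = Add(1634, Mul(-1, Rational(-1815, 244))) = Add(1634, Rational(1815, 244)) = Rational(400511, 244) ≈ 1641.4)
Add(Y, Mul(-1, Pow(390, -1))) = Add(Rational(400511, 244), Mul(-1, Pow(390, -1))) = Add(Rational(400511, 244), Mul(-1, Rational(1, 390))) = Add(Rational(400511, 244), Rational(-1, 390)) = Rational(78099523, 47580)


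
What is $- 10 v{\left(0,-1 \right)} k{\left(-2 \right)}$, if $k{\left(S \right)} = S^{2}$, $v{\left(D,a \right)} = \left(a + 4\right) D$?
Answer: $0$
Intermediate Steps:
$v{\left(D,a \right)} = D \left(4 + a\right)$ ($v{\left(D,a \right)} = \left(4 + a\right) D = D \left(4 + a\right)$)
$- 10 v{\left(0,-1 \right)} k{\left(-2 \right)} = - 10 \cdot 0 \left(4 - 1\right) \left(-2\right)^{2} = - 10 \cdot 0 \cdot 3 \cdot 4 = \left(-10\right) 0 \cdot 4 = 0 \cdot 4 = 0$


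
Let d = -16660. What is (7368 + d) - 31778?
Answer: -41070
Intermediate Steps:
(7368 + d) - 31778 = (7368 - 16660) - 31778 = -9292 - 31778 = -41070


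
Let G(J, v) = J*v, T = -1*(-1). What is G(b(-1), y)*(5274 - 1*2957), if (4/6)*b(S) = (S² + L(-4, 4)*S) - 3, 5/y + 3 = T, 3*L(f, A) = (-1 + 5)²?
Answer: 127435/2 ≈ 63718.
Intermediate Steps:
L(f, A) = 16/3 (L(f, A) = (-1 + 5)²/3 = (⅓)*4² = (⅓)*16 = 16/3)
T = 1
y = -5/2 (y = 5/(-3 + 1) = 5/(-2) = 5*(-½) = -5/2 ≈ -2.5000)
b(S) = -9/2 + 8*S + 3*S²/2 (b(S) = 3*((S² + 16*S/3) - 3)/2 = 3*(-3 + S² + 16*S/3)/2 = -9/2 + 8*S + 3*S²/2)
G(b(-1), y)*(5274 - 1*2957) = ((-9/2 + 8*(-1) + (3/2)*(-1)²)*(-5/2))*(5274 - 1*2957) = ((-9/2 - 8 + (3/2)*1)*(-5/2))*(5274 - 2957) = ((-9/2 - 8 + 3/2)*(-5/2))*2317 = -11*(-5/2)*2317 = (55/2)*2317 = 127435/2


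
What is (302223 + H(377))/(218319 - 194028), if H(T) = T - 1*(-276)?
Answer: 302876/24291 ≈ 12.469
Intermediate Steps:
H(T) = 276 + T (H(T) = T + 276 = 276 + T)
(302223 + H(377))/(218319 - 194028) = (302223 + (276 + 377))/(218319 - 194028) = (302223 + 653)/24291 = 302876*(1/24291) = 302876/24291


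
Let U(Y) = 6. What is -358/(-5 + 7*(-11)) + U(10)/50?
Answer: 4598/1025 ≈ 4.4859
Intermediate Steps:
-358/(-5 + 7*(-11)) + U(10)/50 = -358/(-5 + 7*(-11)) + 6/50 = -358/(-5 - 77) + 6*(1/50) = -358/(-82) + 3/25 = -358*(-1/82) + 3/25 = 179/41 + 3/25 = 4598/1025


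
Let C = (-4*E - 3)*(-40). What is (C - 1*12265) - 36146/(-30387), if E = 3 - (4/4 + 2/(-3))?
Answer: -356048849/30387 ≈ -11717.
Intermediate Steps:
E = 8/3 (E = 3 - (4*(¼) + 2*(-⅓)) = 3 - (1 - ⅔) = 3 - 1*⅓ = 3 - ⅓ = 8/3 ≈ 2.6667)
C = 1640/3 (C = (-4*8/3 - 3)*(-40) = (-32/3 - 3)*(-40) = -41/3*(-40) = 1640/3 ≈ 546.67)
(C - 1*12265) - 36146/(-30387) = (1640/3 - 1*12265) - 36146/(-30387) = (1640/3 - 12265) - 36146*(-1)/30387 = -35155/3 - 1*(-36146/30387) = -35155/3 + 36146/30387 = -356048849/30387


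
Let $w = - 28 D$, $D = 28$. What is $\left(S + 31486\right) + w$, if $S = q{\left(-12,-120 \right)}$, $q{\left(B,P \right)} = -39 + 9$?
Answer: $30672$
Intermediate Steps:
$q{\left(B,P \right)} = -30$
$S = -30$
$w = -784$ ($w = \left(-28\right) 28 = -784$)
$\left(S + 31486\right) + w = \left(-30 + 31486\right) - 784 = 31456 - 784 = 30672$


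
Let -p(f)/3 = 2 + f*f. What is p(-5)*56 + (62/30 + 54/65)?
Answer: -176791/39 ≈ -4533.1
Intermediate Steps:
p(f) = -6 - 3*f**2 (p(f) = -3*(2 + f*f) = -3*(2 + f**2) = -6 - 3*f**2)
p(-5)*56 + (62/30 + 54/65) = (-6 - 3*(-5)**2)*56 + (62/30 + 54/65) = (-6 - 3*25)*56 + (62*(1/30) + 54*(1/65)) = (-6 - 75)*56 + (31/15 + 54/65) = -81*56 + 113/39 = -4536 + 113/39 = -176791/39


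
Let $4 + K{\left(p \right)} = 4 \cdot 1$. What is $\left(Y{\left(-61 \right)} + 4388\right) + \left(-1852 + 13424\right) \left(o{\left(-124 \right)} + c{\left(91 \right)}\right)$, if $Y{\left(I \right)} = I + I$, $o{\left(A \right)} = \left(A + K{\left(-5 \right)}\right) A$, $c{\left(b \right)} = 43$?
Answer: $178432934$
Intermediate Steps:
$K{\left(p \right)} = 0$ ($K{\left(p \right)} = -4 + 4 \cdot 1 = -4 + 4 = 0$)
$o{\left(A \right)} = A^{2}$ ($o{\left(A \right)} = \left(A + 0\right) A = A A = A^{2}$)
$Y{\left(I \right)} = 2 I$
$\left(Y{\left(-61 \right)} + 4388\right) + \left(-1852 + 13424\right) \left(o{\left(-124 \right)} + c{\left(91 \right)}\right) = \left(2 \left(-61\right) + 4388\right) + \left(-1852 + 13424\right) \left(\left(-124\right)^{2} + 43\right) = \left(-122 + 4388\right) + 11572 \left(15376 + 43\right) = 4266 + 11572 \cdot 15419 = 4266 + 178428668 = 178432934$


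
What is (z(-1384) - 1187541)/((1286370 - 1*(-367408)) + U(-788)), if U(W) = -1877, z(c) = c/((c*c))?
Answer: -1643556745/2286230984 ≈ -0.71889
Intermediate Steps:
z(c) = 1/c (z(c) = c/(c²) = c/c² = 1/c)
(z(-1384) - 1187541)/((1286370 - 1*(-367408)) + U(-788)) = (1/(-1384) - 1187541)/((1286370 - 1*(-367408)) - 1877) = (-1/1384 - 1187541)/((1286370 + 367408) - 1877) = -1643556745/(1384*(1653778 - 1877)) = -1643556745/1384/1651901 = -1643556745/1384*1/1651901 = -1643556745/2286230984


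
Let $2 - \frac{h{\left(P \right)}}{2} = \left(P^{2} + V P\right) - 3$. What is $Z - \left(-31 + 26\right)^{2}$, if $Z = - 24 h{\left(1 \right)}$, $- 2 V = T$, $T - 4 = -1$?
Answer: $-289$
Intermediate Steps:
$T = 3$ ($T = 4 - 1 = 3$)
$V = - \frac{3}{2}$ ($V = \left(- \frac{1}{2}\right) 3 = - \frac{3}{2} \approx -1.5$)
$h{\left(P \right)} = 10 - 2 P^{2} + 3 P$ ($h{\left(P \right)} = 4 - 2 \left(\left(P^{2} - \frac{3 P}{2}\right) - 3\right) = 4 - 2 \left(-3 + P^{2} - \frac{3 P}{2}\right) = 4 + \left(6 - 2 P^{2} + 3 P\right) = 10 - 2 P^{2} + 3 P$)
$Z = -264$ ($Z = - 24 \left(10 - 2 \cdot 1^{2} + 3 \cdot 1\right) = - 24 \left(10 - 2 + 3\right) = \left(-24\right) 11 = -264$)
$Z - \left(-31 + 26\right)^{2} = -264 - \left(-31 + 26\right)^{2} = -264 - \left(-5\right)^{2} = -264 - 25 = -289$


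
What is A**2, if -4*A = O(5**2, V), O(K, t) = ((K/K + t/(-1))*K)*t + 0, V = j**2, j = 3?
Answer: 202500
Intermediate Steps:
V = 9 (V = 3**2 = 9)
O(K, t) = K*t*(1 - t) (O(K, t) = ((1 + t*(-1))*K)*t + 0 = ((1 - t)*K)*t + 0 = (K*(1 - t))*t + 0 = K*t*(1 - t) + 0 = K*t*(1 - t))
A = 450 (A = -5**2*9*(1 - 1*9)/4 = -25*9*(1 - 9)/4 = -25*9*(-8)/4 = -1/4*(-1800) = 450)
A**2 = 450**2 = 202500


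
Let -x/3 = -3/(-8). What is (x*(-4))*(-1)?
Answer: -9/2 ≈ -4.5000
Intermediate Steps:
x = -9/8 (x = -(-9)/(-8) = -(-9)*(-1)/8 = -3*3/8 = -9/8 ≈ -1.1250)
(x*(-4))*(-1) = -9/8*(-4)*(-1) = (9/2)*(-1) = -9/2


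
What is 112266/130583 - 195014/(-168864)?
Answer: 22211599493/11025383856 ≈ 2.0146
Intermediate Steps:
112266/130583 - 195014/(-168864) = 112266*(1/130583) - 195014*(-1/168864) = 112266/130583 + 97507/84432 = 22211599493/11025383856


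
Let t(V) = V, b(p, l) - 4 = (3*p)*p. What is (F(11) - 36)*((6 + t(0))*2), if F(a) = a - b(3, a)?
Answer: -672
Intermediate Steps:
b(p, l) = 4 + 3*p² (b(p, l) = 4 + (3*p)*p = 4 + 3*p²)
F(a) = -31 + a (F(a) = a - (4 + 3*3²) = a - (4 + 3*9) = a - (4 + 27) = a - 1*31 = a - 31 = -31 + a)
(F(11) - 36)*((6 + t(0))*2) = ((-31 + 11) - 36)*((6 + 0)*2) = (-20 - 36)*(6*2) = -56*12 = -672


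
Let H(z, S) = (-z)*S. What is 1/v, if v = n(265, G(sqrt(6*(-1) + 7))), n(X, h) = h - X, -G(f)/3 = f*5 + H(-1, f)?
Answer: -1/283 ≈ -0.0035336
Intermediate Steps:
H(z, S) = -S*z
G(f) = -18*f (G(f) = -3*(f*5 - 1*f*(-1)) = -3*(5*f + f) = -18*f)
v = -283 (v = -18*sqrt(6*(-1) + 7) - 1*265 = -18*sqrt(-6 + 7) - 265 = -18*sqrt(1) - 265 = -18*1 - 265 = -18 - 265 = -283)
1/v = 1/(-283) = -1/283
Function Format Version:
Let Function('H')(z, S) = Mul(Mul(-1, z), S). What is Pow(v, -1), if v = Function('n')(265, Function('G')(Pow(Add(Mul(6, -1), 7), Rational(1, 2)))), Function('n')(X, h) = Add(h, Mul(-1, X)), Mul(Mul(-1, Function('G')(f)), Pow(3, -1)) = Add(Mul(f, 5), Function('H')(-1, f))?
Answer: Rational(-1, 283) ≈ -0.0035336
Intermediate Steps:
Function('H')(z, S) = Mul(-1, S, z)
Function('G')(f) = Mul(-18, f) (Function('G')(f) = Mul(-3, Add(Mul(f, 5), Mul(-1, f, -1))) = Mul(-3, Add(Mul(5, f), f)) = Mul(-3, Mul(6, f)) = Mul(-18, f))
v = -283 (v = Add(Mul(-18, Pow(Add(Mul(6, -1), 7), Rational(1, 2))), Mul(-1, 265)) = Add(Mul(-18, Pow(Add(-6, 7), Rational(1, 2))), -265) = Add(Mul(-18, Pow(1, Rational(1, 2))), -265) = Add(Mul(-18, 1), -265) = Add(-18, -265) = -283)
Pow(v, -1) = Pow(-283, -1) = Rational(-1, 283)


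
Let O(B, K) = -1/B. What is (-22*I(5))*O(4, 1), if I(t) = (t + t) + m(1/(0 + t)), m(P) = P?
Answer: 561/10 ≈ 56.100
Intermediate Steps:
I(t) = 1/t + 2*t (I(t) = (t + t) + 1/(0 + t) = 2*t + 1/t = 1/t + 2*t)
(-22*I(5))*O(4, 1) = (-22*(1/5 + 2*5))*(-1/4) = (-22*(1/5 + 10))*(-1*1/4) = -22*51/5*(-1/4) = -1122/5*(-1/4) = 561/10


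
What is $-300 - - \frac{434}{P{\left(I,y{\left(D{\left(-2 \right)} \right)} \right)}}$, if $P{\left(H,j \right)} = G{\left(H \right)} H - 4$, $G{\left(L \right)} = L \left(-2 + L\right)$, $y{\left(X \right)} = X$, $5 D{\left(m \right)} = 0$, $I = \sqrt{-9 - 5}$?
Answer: $- \frac{123198}{415} + \frac{1519 i \sqrt{14}}{830} \approx -296.86 + 6.8477 i$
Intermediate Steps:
$I = i \sqrt{14}$ ($I = \sqrt{-14} = i \sqrt{14} \approx 3.7417 i$)
$D{\left(m \right)} = 0$ ($D{\left(m \right)} = \frac{1}{5} \cdot 0 = 0$)
$P{\left(H,j \right)} = -4 + H^{2} \left(-2 + H\right)$ ($P{\left(H,j \right)} = H \left(-2 + H\right) H - 4 = H^{2} \left(-2 + H\right) - 4 = -4 + H^{2} \left(-2 + H\right)$)
$-300 - - \frac{434}{P{\left(I,y{\left(D{\left(-2 \right)} \right)} \right)}} = -300 - - \frac{434}{-4 + \left(i \sqrt{14}\right)^{2} \left(-2 + i \sqrt{14}\right)} = -300 - - \frac{434}{-4 - 14 \left(-2 + i \sqrt{14}\right)} = -300 - - \frac{434}{-4 + \left(28 - 14 i \sqrt{14}\right)} = -300 - - \frac{434}{24 - 14 i \sqrt{14}} = -300 + \frac{434}{24 - 14 i \sqrt{14}}$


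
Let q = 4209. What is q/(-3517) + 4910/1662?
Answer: 5136556/2922627 ≈ 1.7575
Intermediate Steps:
q/(-3517) + 4910/1662 = 4209/(-3517) + 4910/1662 = 4209*(-1/3517) + 4910*(1/1662) = -4209/3517 + 2455/831 = 5136556/2922627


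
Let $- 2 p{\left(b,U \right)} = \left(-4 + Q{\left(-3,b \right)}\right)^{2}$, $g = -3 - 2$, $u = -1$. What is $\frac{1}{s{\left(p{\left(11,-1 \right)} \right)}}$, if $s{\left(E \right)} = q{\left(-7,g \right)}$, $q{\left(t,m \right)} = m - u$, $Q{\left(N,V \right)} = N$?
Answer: $- \frac{1}{4} \approx -0.25$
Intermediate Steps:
$g = -5$
$p{\left(b,U \right)} = - \frac{49}{2}$ ($p{\left(b,U \right)} = - \frac{\left(-4 - 3\right)^{2}}{2} = - \frac{\left(-7\right)^{2}}{2} = \left(- \frac{1}{2}\right) 49 = - \frac{49}{2}$)
$q{\left(t,m \right)} = 1 + m$ ($q{\left(t,m \right)} = m - -1 = m + 1 = 1 + m$)
$s{\left(E \right)} = -4$ ($s{\left(E \right)} = 1 - 5 = -4$)
$\frac{1}{s{\left(p{\left(11,-1 \right)} \right)}} = \frac{1}{-4} = - \frac{1}{4}$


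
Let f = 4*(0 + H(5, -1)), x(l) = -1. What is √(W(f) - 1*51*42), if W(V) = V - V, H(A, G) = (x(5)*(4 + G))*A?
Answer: 3*I*√238 ≈ 46.282*I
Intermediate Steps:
H(A, G) = A*(-4 - G) (H(A, G) = (-(4 + G))*A = (-4 - G)*A = A*(-4 - G))
f = -60 (f = 4*(0 - 1*5*(4 - 1)) = 4*(0 - 1*5*3) = 4*(0 - 15) = 4*(-15) = -60)
W(V) = 0
√(W(f) - 1*51*42) = √(0 - 1*51*42) = √(0 - 51*42) = √(0 - 2142) = √(-2142) = 3*I*√238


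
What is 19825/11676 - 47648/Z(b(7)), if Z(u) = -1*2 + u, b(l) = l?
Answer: -556238923/58380 ≈ -9527.9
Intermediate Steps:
Z(u) = -2 + u
19825/11676 - 47648/Z(b(7)) = 19825/11676 - 47648/(-2 + 7) = 19825*(1/11676) - 47648/5 = 19825/11676 - 47648*1/5 = 19825/11676 - 47648/5 = -556238923/58380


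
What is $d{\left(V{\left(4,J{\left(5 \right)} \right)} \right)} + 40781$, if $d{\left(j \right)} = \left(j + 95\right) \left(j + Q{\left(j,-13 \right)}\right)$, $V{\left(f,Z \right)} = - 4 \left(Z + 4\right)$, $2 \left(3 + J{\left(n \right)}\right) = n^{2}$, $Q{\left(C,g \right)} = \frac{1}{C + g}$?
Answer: $\frac{2583948}{67} \approx 38566.0$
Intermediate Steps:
$J{\left(n \right)} = -3 + \frac{n^{2}}{2}$
$V{\left(f,Z \right)} = -16 - 4 Z$ ($V{\left(f,Z \right)} = - 4 \left(4 + Z\right) = -16 - 4 Z$)
$d{\left(j \right)} = \left(95 + j\right) \left(j + \frac{1}{-13 + j}\right)$ ($d{\left(j \right)} = \left(j + 95\right) \left(j + \frac{1}{j - 13}\right) = \left(95 + j\right) \left(j + \frac{1}{-13 + j}\right)$)
$d{\left(V{\left(4,J{\left(5 \right)} \right)} \right)} + 40781 = \frac{95 - \left(16 + 4 \left(-3 + \frac{5^{2}}{2}\right)\right) + \left(-16 - 4 \left(-3 + \frac{5^{2}}{2}\right)\right) \left(-13 - \left(16 + 4 \left(-3 + \frac{5^{2}}{2}\right)\right)\right) \left(95 - \left(16 + 4 \left(-3 + \frac{5^{2}}{2}\right)\right)\right)}{-13 - \left(16 + 4 \left(-3 + \frac{5^{2}}{2}\right)\right)} + 40781 = \frac{95 - \left(16 + 4 \left(-3 + \frac{1}{2} \cdot 25\right)\right) + \left(-16 - 4 \left(-3 + \frac{1}{2} \cdot 25\right)\right) \left(-13 - \left(16 + 4 \left(-3 + \frac{1}{2} \cdot 25\right)\right)\right) \left(95 - \left(16 + 4 \left(-3 + \frac{1}{2} \cdot 25\right)\right)\right)}{-13 - \left(16 + 4 \left(-3 + \frac{1}{2} \cdot 25\right)\right)} + 40781 = \frac{95 - \left(16 + 4 \left(-3 + \frac{25}{2}\right)\right) + \left(-16 - 4 \left(-3 + \frac{25}{2}\right)\right) \left(-13 - \left(16 + 4 \left(-3 + \frac{25}{2}\right)\right)\right) \left(95 - \left(16 + 4 \left(-3 + \frac{25}{2}\right)\right)\right)}{-13 - \left(16 + 4 \left(-3 + \frac{25}{2}\right)\right)} + 40781 = \frac{95 - 54 + \left(-16 - 38\right) \left(-13 - 54\right) \left(95 - 54\right)}{-13 - 54} + 40781 = \frac{95 - 54 - 54 \left(-13 - 54\right) \left(95 - 54\right)}{-13 - 54} + 40781 = \frac{95 - 54 - \left(-3618\right) 41}{-67} + 40781 = - \frac{95 - 54 + 148338}{67} + 40781 = \left(- \frac{1}{67}\right) 148379 + 40781 = - \frac{148379}{67} + 40781 = \frac{2583948}{67}$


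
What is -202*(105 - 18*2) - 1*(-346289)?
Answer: 332351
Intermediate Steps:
-202*(105 - 18*2) - 1*(-346289) = -202*(105 - 36) + 346289 = -202*69 + 346289 = -13938 + 346289 = 332351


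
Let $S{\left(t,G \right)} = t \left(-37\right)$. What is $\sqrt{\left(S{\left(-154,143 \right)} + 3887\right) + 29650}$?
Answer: $\sqrt{39235} \approx 198.08$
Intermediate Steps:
$S{\left(t,G \right)} = - 37 t$
$\sqrt{\left(S{\left(-154,143 \right)} + 3887\right) + 29650} = \sqrt{\left(\left(-37\right) \left(-154\right) + 3887\right) + 29650} = \sqrt{\left(5698 + 3887\right) + 29650} = \sqrt{9585 + 29650} = \sqrt{39235}$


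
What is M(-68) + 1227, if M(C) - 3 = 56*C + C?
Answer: -2646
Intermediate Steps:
M(C) = 3 + 57*C (M(C) = 3 + (56*C + C) = 3 + 57*C)
M(-68) + 1227 = (3 + 57*(-68)) + 1227 = (3 - 3876) + 1227 = -3873 + 1227 = -2646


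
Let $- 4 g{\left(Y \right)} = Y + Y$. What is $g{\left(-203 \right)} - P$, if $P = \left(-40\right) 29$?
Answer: $\frac{2523}{2} \approx 1261.5$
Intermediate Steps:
$g{\left(Y \right)} = - \frac{Y}{2}$ ($g{\left(Y \right)} = - \frac{Y + Y}{4} = - \frac{2 Y}{4} = - \frac{Y}{2}$)
$P = -1160$
$g{\left(-203 \right)} - P = \left(- \frac{1}{2}\right) \left(-203\right) - -1160 = \frac{203}{2} + 1160 = \frac{2523}{2}$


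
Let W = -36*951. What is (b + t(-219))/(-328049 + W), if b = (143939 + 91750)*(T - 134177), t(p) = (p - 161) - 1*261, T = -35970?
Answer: 3645616084/32935 ≈ 1.1069e+5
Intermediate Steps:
W = -34236
t(p) = -422 + p (t(p) = (-161 + p) - 261 = -422 + p)
b = -40101776283 (b = (143939 + 91750)*(-35970 - 134177) = 235689*(-170147) = -40101776283)
(b + t(-219))/(-328049 + W) = (-40101776283 + (-422 - 219))/(-328049 - 34236) = (-40101776283 - 641)/(-362285) = -40101776924*(-1/362285) = 3645616084/32935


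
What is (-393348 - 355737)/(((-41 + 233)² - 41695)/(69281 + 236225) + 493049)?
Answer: -228849962010/150629422963 ≈ -1.5193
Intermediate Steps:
(-393348 - 355737)/(((-41 + 233)² - 41695)/(69281 + 236225) + 493049) = -749085/((192² - 41695)/305506 + 493049) = -749085/((36864 - 41695)*(1/305506) + 493049) = -749085/(-4831*1/305506 + 493049) = -749085/(-4831/305506 + 493049) = -749085/150629422963/305506 = -749085*305506/150629422963 = -228849962010/150629422963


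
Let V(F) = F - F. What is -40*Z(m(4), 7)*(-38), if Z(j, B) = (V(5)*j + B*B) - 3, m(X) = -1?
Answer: 69920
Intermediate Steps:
V(F) = 0
Z(j, B) = -3 + B² (Z(j, B) = (0*j + B*B) - 3 = (0 + B²) - 3 = B² - 3 = -3 + B²)
-40*Z(m(4), 7)*(-38) = -40*(-3 + 7²)*(-38) = -40*(-3 + 49)*(-38) = -40*46*(-38) = -1840*(-38) = 69920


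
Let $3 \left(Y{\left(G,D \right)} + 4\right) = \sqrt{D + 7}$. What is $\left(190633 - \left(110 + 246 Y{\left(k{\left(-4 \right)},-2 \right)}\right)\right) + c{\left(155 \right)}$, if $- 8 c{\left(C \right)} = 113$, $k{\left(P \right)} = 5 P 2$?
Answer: $\frac{1531943}{8} - 82 \sqrt{5} \approx 1.9131 \cdot 10^{5}$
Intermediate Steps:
$k{\left(P \right)} = 10 P$
$c{\left(C \right)} = - \frac{113}{8}$ ($c{\left(C \right)} = \left(- \frac{1}{8}\right) 113 = - \frac{113}{8}$)
$Y{\left(G,D \right)} = -4 + \frac{\sqrt{7 + D}}{3}$ ($Y{\left(G,D \right)} = -4 + \frac{\sqrt{D + 7}}{3} = -4 + \frac{\sqrt{7 + D}}{3}$)
$\left(190633 - \left(110 + 246 Y{\left(k{\left(-4 \right)},-2 \right)}\right)\right) + c{\left(155 \right)} = \left(190633 - \left(110 + 246 \left(-4 + \frac{\sqrt{7 - 2}}{3}\right)\right)\right) - \frac{113}{8} = \left(190633 - \left(110 + 246 \left(-4 + \frac{\sqrt{5}}{3}\right)\right)\right) - \frac{113}{8} = \left(190633 + \left(\left(984 - 82 \sqrt{5}\right) - 110\right)\right) - \frac{113}{8} = \left(190633 + \left(874 - 82 \sqrt{5}\right)\right) - \frac{113}{8} = \left(191507 - 82 \sqrt{5}\right) - \frac{113}{8} = \frac{1531943}{8} - 82 \sqrt{5}$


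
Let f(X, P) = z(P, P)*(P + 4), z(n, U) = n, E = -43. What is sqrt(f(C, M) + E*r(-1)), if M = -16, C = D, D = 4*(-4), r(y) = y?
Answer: sqrt(235) ≈ 15.330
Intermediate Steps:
D = -16
C = -16
f(X, P) = P*(4 + P) (f(X, P) = P*(P + 4) = P*(4 + P))
sqrt(f(C, M) + E*r(-1)) = sqrt(-16*(4 - 16) - 43*(-1)) = sqrt(-16*(-12) + 43) = sqrt(192 + 43) = sqrt(235)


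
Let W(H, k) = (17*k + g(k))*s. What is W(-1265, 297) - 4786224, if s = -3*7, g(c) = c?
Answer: -4898490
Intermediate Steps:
s = -21
W(H, k) = -378*k (W(H, k) = (17*k + k)*(-21) = (18*k)*(-21) = -378*k)
W(-1265, 297) - 4786224 = -378*297 - 4786224 = -112266 - 4786224 = -4898490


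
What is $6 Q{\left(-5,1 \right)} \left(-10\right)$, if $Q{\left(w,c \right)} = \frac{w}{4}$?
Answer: $75$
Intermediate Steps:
$Q{\left(w,c \right)} = \frac{w}{4}$ ($Q{\left(w,c \right)} = w \frac{1}{4} = \frac{w}{4}$)
$6 Q{\left(-5,1 \right)} \left(-10\right) = 6 \cdot \frac{1}{4} \left(-5\right) \left(-10\right) = 6 \left(- \frac{5}{4}\right) \left(-10\right) = \left(- \frac{15}{2}\right) \left(-10\right) = 75$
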